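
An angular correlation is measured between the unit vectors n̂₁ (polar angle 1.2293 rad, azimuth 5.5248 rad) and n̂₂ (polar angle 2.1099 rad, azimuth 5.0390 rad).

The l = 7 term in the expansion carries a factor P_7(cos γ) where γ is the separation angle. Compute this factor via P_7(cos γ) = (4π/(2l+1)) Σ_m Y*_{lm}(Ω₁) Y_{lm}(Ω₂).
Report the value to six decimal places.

0.292953

Addition theorem: P_7(cos γ) = (4π/15) Σ_m Y*_{lm}(Ω₁) Y_{lm}(Ω₂), m = −7…7:
  m=-7: Y*=(0.185184, 0.272838)  Y=(-0.129370, 0.112436)  product (-0.054634, -0.014476)
  m=-6: Y*=(-0.070763, 0.432773)  Y=(-0.145458, -0.355005)  product (0.163930, -0.037829)
  m=-5: Y*=(-0.099350, 0.075578)  Y=(0.413534, -0.025779)  product (-0.039136, 0.033815)
  m=-4: Y*=(0.296983, 0.032215)  Y=(-0.022748, 0.084039)  product (-0.009463, 0.024225)
  m=-3: Y*=(0.156034, 0.183620)  Y=(0.259060, 0.173817)  product (0.008506, 0.074690)
  m=-2: Y*=(0.011208, -0.207256)  Y=(-0.190613, 0.145876)  product (0.028097, 0.041141)
  m=-1: Y*=(0.197474, -0.187083)  Y=(0.071236, 0.210295)  product (0.053410, 0.028201)
  m=+0: Y*=(-0.177979, -0.000000)  Y=(-0.271201, 0.000000)  product (0.048268, 0.000000)
  m=+1: Y*=(-0.197474, -0.187083)  Y=(-0.071236, 0.210295)  product (0.053410, -0.028201)
  m=+2: Y*=(0.011208, 0.207256)  Y=(-0.190613, -0.145876)  product (0.028097, -0.041141)
  m=+3: Y*=(-0.156034, 0.183620)  Y=(-0.259060, 0.173817)  product (0.008506, -0.074690)
  m=+4: Y*=(0.296983, -0.032215)  Y=(-0.022748, -0.084039)  product (-0.009463, -0.024225)
  m=+5: Y*=(0.099350, 0.075578)  Y=(-0.413534, -0.025779)  product (-0.039136, -0.033815)
  m=+6: Y*=(-0.070763, -0.432773)  Y=(-0.145458, 0.355005)  product (0.163930, 0.037829)
  m=+7: Y*=(-0.185184, 0.272838)  Y=(0.129370, 0.112436)  product (-0.054634, 0.014476)
Total Σ_m = (0.349687, 0.000000). Multiply by 0.837758: (0.292953, 0.000000). P_7(cos γ) = 0.292953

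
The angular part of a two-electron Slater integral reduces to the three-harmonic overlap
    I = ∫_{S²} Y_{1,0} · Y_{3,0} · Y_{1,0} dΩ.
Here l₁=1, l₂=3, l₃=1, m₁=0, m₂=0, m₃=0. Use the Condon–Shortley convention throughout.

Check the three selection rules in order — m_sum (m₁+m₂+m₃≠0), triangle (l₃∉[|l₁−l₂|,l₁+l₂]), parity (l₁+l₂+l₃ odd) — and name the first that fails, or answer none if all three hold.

Σmᵢ = 0  ✓
l₃∈[|l₁−l₂|,l₁+l₂]=[2,4] required, l₃=1 fails  ✗
Σlᵢ = 5 ⇒ odd

triangle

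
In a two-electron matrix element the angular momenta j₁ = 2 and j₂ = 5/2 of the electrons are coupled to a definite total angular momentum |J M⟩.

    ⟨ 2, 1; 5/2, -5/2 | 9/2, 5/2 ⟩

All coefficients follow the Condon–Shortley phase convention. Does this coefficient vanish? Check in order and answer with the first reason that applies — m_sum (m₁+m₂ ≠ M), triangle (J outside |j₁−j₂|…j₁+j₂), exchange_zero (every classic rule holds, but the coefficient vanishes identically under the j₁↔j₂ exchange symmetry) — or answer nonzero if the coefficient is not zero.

m-sum: m₁+m₂ = 1+(-5/2) = -3/2, M = 5/2  ✗ ⇒ coefficient is 0

m_sum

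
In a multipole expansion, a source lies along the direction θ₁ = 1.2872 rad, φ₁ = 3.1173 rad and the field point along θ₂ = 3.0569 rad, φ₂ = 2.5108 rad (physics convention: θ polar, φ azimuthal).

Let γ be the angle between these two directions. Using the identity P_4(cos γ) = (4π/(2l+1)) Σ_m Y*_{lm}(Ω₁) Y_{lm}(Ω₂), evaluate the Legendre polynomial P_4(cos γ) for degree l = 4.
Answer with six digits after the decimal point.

0.215185

Addition theorem: P_4(cos γ) = (4π/9) Σ_m Y*_{lm}(Ω₁) Y_{lm}(Ω₂), m = −4…4:
  [-4]  conj(Y_{4,-4})(Ω₁) = 0.37418 - 0.03647j ; Y_{4,-4}(Ω₂) = -0.00002 + 0.00001j ; Δ = -0.00001 + 0.00001j
  [-3]  conj(Y_{4,-3})(Ω₁) = -0.30909 + 0.02257j ; Y_{4,-3}(Ω₂) = -0.00024 + 0.00072j ; Δ = 0.00006 - 0.00023j
  [-2]  conj(Y_{4,-2})(Ω₁) = -0.13918 + 0.00677j ; Y_{4,-2}(Ω₂) = 0.00433 + 0.01357j ; Δ = -0.00070 - 0.00186j
  [-1]  conj(Y_{4,-1})(Ω₁) = 0.31152 - 0.00757j ; Y_{4,-1}(Ω₂) = 0.12720 + 0.09289j ; Δ = 0.04033 + 0.02798j
  [+0]  conj(Y_{4,0})(Ω₁) = 0.09158 + 0.00000j ; Y_{4,0}(Ω₂) = 0.81620 + 0.00000j ; Δ = 0.07475 + 0.00000j
  [+1]  conj(Y_{4,1})(Ω₁) = -0.31152 - 0.00757j ; Y_{4,1}(Ω₂) = -0.12720 + 0.09289j ; Δ = 0.04033 - 0.02798j
  [+2]  conj(Y_{4,2})(Ω₁) = -0.13918 - 0.00677j ; Y_{4,2}(Ω₂) = 0.00433 - 0.01357j ; Δ = -0.00070 + 0.00186j
  [+3]  conj(Y_{4,3})(Ω₁) = 0.30909 + 0.02257j ; Y_{4,3}(Ω₂) = 0.00024 + 0.00072j ; Δ = 0.00006 + 0.00023j
  [+4]  conj(Y_{4,4})(Ω₁) = 0.37418 + 0.03647j ; Y_{4,4}(Ω₂) = -0.00002 - 0.00001j ; Δ = -0.00001 - 0.00001j
Accumulated sum 0.15411 - 0.00000j; after 4π/(2l+1) scaling, 0.21518 - 0.00000j ⇒ P_4 = 0.215185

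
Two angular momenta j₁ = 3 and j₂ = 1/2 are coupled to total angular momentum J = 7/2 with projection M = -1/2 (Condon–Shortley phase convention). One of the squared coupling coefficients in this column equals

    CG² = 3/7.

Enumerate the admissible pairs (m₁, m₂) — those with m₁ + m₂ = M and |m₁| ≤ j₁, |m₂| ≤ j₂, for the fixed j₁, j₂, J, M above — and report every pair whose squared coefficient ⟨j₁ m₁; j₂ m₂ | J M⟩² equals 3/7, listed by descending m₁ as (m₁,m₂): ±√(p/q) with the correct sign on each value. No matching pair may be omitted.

Admissible pairs with m₁+m₂ = M = -1/2: (-1,1/2), (0,-1/2)
  (m₁,m₂)=(0,-1/2): CG² = 4/7, CG = +√(4/7)
  (m₁,m₂)=(-1,1/2): CG² = 3/7, CG = +√(3/7)   ← matches the target
Pairs with CG² = 3/7: (-1,1/2): +√(3/7)

(-1,1/2): +√(3/7)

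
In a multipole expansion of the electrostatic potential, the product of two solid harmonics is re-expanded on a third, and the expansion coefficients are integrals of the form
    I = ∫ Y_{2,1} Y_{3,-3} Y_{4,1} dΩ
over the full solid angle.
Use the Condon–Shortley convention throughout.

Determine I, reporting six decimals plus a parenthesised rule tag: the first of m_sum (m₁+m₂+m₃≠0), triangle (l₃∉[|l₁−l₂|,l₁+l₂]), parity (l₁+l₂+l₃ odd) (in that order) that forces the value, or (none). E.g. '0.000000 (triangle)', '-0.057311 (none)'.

Σmᵢ = -1 ≠ 0, so the φ-integral vanishes; I = 0

0.000000 (m_sum)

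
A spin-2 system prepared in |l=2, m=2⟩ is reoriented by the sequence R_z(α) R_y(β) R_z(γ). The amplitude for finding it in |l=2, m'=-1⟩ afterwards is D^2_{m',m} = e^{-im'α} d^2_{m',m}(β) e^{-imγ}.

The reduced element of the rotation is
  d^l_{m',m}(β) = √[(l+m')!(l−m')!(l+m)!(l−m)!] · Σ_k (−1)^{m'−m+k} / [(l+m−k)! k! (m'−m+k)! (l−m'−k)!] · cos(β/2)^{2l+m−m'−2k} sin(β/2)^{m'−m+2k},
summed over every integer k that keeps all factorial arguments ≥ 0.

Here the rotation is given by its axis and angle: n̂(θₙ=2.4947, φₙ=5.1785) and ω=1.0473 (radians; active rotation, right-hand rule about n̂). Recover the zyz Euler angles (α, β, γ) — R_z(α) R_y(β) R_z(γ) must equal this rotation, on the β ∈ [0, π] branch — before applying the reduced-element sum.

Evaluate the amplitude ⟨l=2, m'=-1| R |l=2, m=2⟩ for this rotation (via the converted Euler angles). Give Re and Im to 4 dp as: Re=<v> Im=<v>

Axis–angle → zyz. n̂ = (sinθₙcosφₙ, sinθₙsinφₙ, cosθₙ) = (+0.270867, -0.538414, -0.797960), ω = 1.0473.
R = I cosω + sinω [n̂]ₓ + (1−cosω) n̂n̂ᵀ gives
  R = [+0.536602, +0.618163, -0.574398; -0.764027, +0.644882, -0.019737; +0.358218, +0.449447, +0.818338]
β = atan2(√(R₁₃²+R₂₃²), R₃₃) = 0.612283; α = atan2(R₂₃, R₁₃) mod 2π = 3.175940; γ = atan2(R₃₂, −R₃₁) mod 2π = 2.243718
D^2_{-1,2}(3.1759,0.6123,2.2437) = e^{-i·-1·3.1759}·d^2_{-1,2}(0.6123)·e^{-i·2·2.2437}. Compute d first:
c=cos(0.612283/2)=0.953504, s=sin(0.612283/2)=0.301382; N=√[1·6·24·1]=12.000000
The bounds max(0,m−m')=3 and min(l+m,l−m')=3 give 1 term
  k=3: (−1)^0·12.0000/(6)·0.9535^1·0.3014^3 = +0.052204
d^2_{-1,2}(0.6123) = +0.052204
D = (-0.999410-0.034341i)·(+0.052204)·(-0.223060+0.974805i) = +0.013385-0.050459i

Re=0.0134 Im=-0.0505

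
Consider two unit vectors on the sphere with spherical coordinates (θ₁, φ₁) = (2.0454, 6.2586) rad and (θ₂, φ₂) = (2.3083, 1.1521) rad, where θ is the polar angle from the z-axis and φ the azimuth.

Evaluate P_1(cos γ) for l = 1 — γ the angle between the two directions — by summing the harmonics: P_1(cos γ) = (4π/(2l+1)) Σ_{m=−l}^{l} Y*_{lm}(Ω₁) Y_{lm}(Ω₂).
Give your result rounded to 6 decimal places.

Summing Y*_{l m}(θ₁,φ₁)·Y_{l m}(θ₂,φ₂) over m ∈ [−1, 1]; prefactor 4π/(2·1+1) = 4.188790:
  [-1]  conj(Y_{1,-1})(Ω₁) = +0.307215-0.007555i ; Y_{1,-1}(Ω₂) = +0.103967-0.233628i ; Δ = +0.030175-0.072560i
  [+0]  conj(Y_{1,0})(Ω₁) = -0.223284-0.000000i ; Y_{1,0}(Ω₂) = -0.328557+0.000000i ; Δ = +0.073362+0.000000i
  [+1]  conj(Y_{1,1})(Ω₁) = -0.307215-0.007555i ; Y_{1,1}(Ω₂) = -0.103967-0.233628i ; Δ = +0.030175+0.072560i
Σ over m = +0.133712+0.000000i; ×(4π/3) → +0.560092+0.000000i. Real part: 0.560092

0.560092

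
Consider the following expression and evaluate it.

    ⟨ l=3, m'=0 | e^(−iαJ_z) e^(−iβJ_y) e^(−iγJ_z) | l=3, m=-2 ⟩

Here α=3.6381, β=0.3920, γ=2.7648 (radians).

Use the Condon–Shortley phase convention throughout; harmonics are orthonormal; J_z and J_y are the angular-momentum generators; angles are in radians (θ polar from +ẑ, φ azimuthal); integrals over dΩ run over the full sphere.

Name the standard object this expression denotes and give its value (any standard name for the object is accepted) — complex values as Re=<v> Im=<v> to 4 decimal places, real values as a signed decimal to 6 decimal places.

This is a Wigner D-matrix element — the rotation-matrix element ⟨l m'| R(α,β,γ) |l m⟩ in the angular-momentum basis.
First d^3_{0,-2}(β=0.3920), then the phase factors e^{-i(0)α} and e^{-i(-2)γ}:
Half-angle: c=0.980853, s=0.194747. N=√(6·6·1·120)=65.726707
k∈{0,1} keeps every argument non-negative
  k=0: (−1)^2·65.7267/(12)·0.9809^4·0.1947^2 = +0.192274
  k=1: (−1)^3·65.7267/(12)·0.9809^2·0.1947^4 = -0.007580
d^3_{0,-2}(0.3920) = +0.192274 -0.007580 = +0.184694
Attach z-rotation phases: D = e^{-i(0)(3.6381)}·(+0.184694)·e^{-i(-2)(2.7648)} = +0.134687-0.126379i

Wigner D-matrix element, Re=0.1347 Im=-0.1264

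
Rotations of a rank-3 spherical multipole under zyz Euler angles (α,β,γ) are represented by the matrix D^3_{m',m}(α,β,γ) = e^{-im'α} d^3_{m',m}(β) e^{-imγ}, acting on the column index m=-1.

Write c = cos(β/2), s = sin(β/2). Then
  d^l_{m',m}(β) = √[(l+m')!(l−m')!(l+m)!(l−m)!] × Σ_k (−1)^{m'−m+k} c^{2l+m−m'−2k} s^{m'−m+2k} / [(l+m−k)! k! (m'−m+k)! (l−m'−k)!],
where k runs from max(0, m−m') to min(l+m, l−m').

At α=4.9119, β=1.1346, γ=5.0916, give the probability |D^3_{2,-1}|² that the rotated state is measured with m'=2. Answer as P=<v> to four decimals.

P=0.2201

First d^3_{2,-1}(β=1.1346), then the phase factors e^{-i(2)α} and e^{-i(-1)γ}:
With c≡cos(β/2)=0.843355 and s≡sin(β/2)=0.537357, N=[120·1·2·24]^{1/2}=75.894664
k∈{0,1} keeps every argument non-negative
  k=0: (−1)^3·75.8947/(12)·0.8434^3·0.5374^3 = -0.588640
  k=1: (−1)^4·75.8947/(24)·0.8434^1·0.5374^5 = +0.119488
d^3_{2,-1}(1.1346) = -0.588640 +0.119488 = -0.469152
|D^3_{2,-1}|² = |d^3_{2,-1}(β)|² = (-0.469152)² = 0.220103 (the z-rotation phases have unit modulus)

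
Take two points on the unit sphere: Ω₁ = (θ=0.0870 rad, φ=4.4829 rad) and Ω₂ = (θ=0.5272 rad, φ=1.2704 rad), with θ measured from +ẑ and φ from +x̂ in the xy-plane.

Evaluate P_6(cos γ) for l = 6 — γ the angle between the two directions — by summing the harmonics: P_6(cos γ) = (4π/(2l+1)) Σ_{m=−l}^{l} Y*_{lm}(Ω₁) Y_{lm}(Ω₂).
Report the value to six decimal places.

Expand P_6 via completeness: Σ_{m} conj(Y_{6,m}) at Ω₁ times Y_{6,m} at Ω₂ —
  m=-6: Y*=-0.00000 + 0.00000j  Y=0.00180 - 0.00763j  product 0.00000 + 0.00000j
  m=-5: Y*=-0.00001 - 0.00000j  Y=0.04651 - 0.00321j  product -0.00000 - 0.00000j
  m=-4: Y*=0.00012 - 0.00016j  Y=0.05953 + 0.15383j  product 0.00003 + 0.00001j
  m=-3: Y*=0.00214 + 0.00260j  Y=-0.29317 + 0.23208j  product -0.00123 - 0.00027j
  m=-2: Y*=-0.03448 + 0.01704j  Y=-0.40561 - 0.27796j  product 0.01872 + 0.00267j
  m=-1: Y*=-0.06271 - 0.26844j  Y=0.05310 - 0.17143j  product -0.04935 - 0.00350j
  m=+0: Y*=0.93784 + 0.00000j  Y=-0.38473 + 0.00000j  product -0.36081 + 0.00000j
  m=+1: Y*=0.06271 - 0.26844j  Y=-0.05310 - 0.17143j  product -0.04935 + 0.00350j
  m=+2: Y*=-0.03448 - 0.01704j  Y=-0.40561 + 0.27796j  product 0.01872 - 0.00267j
  m=+3: Y*=-0.00214 + 0.00260j  Y=0.29317 + 0.23208j  product -0.00123 + 0.00027j
  m=+4: Y*=0.00012 + 0.00016j  Y=0.05953 - 0.15383j  product 0.00003 - 0.00001j
  m=+5: Y*=0.00001 - 0.00000j  Y=-0.04651 - 0.00321j  product -0.00000 + 0.00000j
  m=+6: Y*=-0.00000 - 0.00000j  Y=0.00180 + 0.00763j  product 0.00000 - 0.00000j
Total Σ_m = -0.42447 + 0.00000j. Multiply by 0.966644: -0.41031 + 0.00000j. P_6(cos γ) = -0.410311

-0.410311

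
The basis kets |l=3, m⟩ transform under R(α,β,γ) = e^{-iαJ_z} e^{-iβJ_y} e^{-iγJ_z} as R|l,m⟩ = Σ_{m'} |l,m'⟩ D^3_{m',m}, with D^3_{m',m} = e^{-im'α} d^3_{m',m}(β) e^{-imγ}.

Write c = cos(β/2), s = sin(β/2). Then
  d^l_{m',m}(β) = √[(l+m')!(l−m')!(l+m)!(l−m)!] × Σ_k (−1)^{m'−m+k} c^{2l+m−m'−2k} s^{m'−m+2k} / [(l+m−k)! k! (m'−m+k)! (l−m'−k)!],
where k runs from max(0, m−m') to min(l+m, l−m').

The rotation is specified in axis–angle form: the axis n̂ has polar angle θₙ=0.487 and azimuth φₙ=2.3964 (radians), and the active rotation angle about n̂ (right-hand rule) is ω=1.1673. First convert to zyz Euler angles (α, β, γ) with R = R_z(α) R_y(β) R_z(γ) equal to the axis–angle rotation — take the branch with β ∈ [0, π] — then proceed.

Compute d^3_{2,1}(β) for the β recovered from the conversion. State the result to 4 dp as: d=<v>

Axis–angle → zyz. n̂ = (sinθₙcosφₙ, sinθₙsinφₙ, cosθₙ) = (-0.343943, +0.317341, +0.883741), ω = 1.1673.
R = I cosω + sinω [n̂]ₓ + (1−cosω) n̂n̂ᵀ gives
  R = [+0.464485, -0.879063, +0.107245; +0.746479, +0.453801, +0.486656; -0.476469, -0.145989, +0.866986]
β = atan2(√(R₁₃²+R₂₃²), R₃₃) = 0.521674; α = atan2(R₂₃, R₁₃) mod 2π = 1.353892; γ = atan2(R₃₂, −R₃₁) mod 2π = 5.985870
d^3_{2,1}(β=0.5217) via the finite sum:
c=cos(0.521674/2)=0.966174, s=sin(0.521674/2)=0.257890; N=√[120·1·24·2]=75.894664
The bounds max(0,m−m')=0 and min(l+m,l−m')=1 give 2 terms
  k=0: (−1)^1·75.8947/(24)·0.9662^5·0.2579^1 = -0.686612
  k=1: (−1)^2·75.8947/(12)·0.9662^3·0.2579^3 = +0.097836
d^3_{2,1}(0.5217) = -0.686612 +0.097836 = -0.588776

d=-0.5888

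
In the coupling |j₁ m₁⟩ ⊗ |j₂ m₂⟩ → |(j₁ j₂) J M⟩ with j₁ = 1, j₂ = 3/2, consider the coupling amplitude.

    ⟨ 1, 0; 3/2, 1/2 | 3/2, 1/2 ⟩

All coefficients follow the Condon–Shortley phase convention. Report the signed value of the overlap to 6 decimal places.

−√(1/15) = -0.258199

j₁+j₂−J=1  J+j₁−j₂=1  J−j₁+j₂=2  j₁+j₂+J+1=5
(j₁±m₁, j₂±m₂, J±M) = (1,1,2,1,2,1)
P² = 4/15
sum k=0..1:
  [0] +1/2 = 1/2
  [1] −1/1 = -1
S = -1/2
C² = P²·S² = 1/15 ; C = -0.258199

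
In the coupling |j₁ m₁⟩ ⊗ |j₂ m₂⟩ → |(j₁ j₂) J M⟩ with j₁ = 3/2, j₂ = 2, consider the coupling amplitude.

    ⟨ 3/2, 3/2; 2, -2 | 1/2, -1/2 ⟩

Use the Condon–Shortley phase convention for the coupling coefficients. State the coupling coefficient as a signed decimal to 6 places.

+√(2/5) ≈ +0.632456

√[2·3!0!1!/5! · 3!0!0!4!0!1!] = √(72/5)
  +(−1)^0/∏(0,3,0,0,0,1)! = 1/6  (running 1/6)
⟨..|..⟩ = √(72/5)·(1/6) = +0.632456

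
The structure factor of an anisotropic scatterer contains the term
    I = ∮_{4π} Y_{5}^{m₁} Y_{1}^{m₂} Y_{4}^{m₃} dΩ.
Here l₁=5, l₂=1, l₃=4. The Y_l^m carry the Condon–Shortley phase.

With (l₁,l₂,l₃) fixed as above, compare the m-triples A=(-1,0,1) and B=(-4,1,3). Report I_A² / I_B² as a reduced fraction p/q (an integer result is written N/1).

2/3

Same 5,1,4: normalisation and zero-m 3j drop out of the ratio.
A: Δ: 2! 8! 0! / 11! → 1/495; sum: t=1:−1/720 = -1/720; 3j²(5 1 4; -1 0 1) = Δ·Π!·Σ² = 8/165  (sign +1)
B: Δ: 2! 8! 0! / 11! → 1/495; sum: t=2:+1/10080 = 1/10080; 3j²(5 1 4; -4 1 3) = Δ·Π!·Σ² = 4/55  (sign -1)
I_A²/I_B² = (8/165)/(4/55) = 2/3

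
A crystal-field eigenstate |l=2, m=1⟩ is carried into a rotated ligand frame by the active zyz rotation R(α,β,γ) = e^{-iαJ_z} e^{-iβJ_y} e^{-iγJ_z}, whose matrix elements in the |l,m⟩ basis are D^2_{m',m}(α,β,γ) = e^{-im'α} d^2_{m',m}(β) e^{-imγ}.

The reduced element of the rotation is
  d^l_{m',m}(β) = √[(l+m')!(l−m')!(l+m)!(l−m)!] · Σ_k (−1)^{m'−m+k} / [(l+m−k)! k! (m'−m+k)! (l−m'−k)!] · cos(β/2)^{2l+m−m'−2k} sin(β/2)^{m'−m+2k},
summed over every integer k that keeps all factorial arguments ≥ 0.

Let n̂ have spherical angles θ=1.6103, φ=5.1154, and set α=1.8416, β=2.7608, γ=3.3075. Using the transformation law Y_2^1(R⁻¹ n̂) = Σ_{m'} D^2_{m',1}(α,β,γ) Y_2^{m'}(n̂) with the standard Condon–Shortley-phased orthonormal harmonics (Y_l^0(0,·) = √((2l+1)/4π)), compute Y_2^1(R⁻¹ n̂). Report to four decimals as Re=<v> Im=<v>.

Re=-0.2304 Im=0.0728

Need the full column D^2_{m',1} for m'=−2..2 at α=1.8416, β=2.7608, γ=3.3075.
cos(β/2)=0.189248, sin(β/2)=0.981929
d^2_{-2,1}: single k=3 term ⇒ +0.358346;  D = +0.333351+0.131486i
d^2_{-1,1}: k∈[2..3] ⇒ +0.103596 -0.929653 = -0.826057;  D = -0.086491+0.821516i
d^2_{0,1}: k∈[1..2] ⇒ +0.016302 -0.438882 = -0.422580;  D = +0.416777-0.069788i
d^2_{1,1}: k∈[0..1] ⇒ +0.001283 -0.103596 = -0.102314;  D = -0.043275-0.092711i
d^2_{2,1}: single k=0 term ⇒ -0.013311;  D = -0.010116+0.008651i
Y_2^{m'}(θ=1.6103,φ=5.1154) and Σ D·Y over m':
  (+0.3334+0.1315i)·(-0.2670+0.2783i)  (-0.0865+0.8215i)·(-0.0120-0.0280i)  (+0.4168-0.0698i)·(-0.3139+0.0000i)  (-0.0433-0.0927i)·(+0.0120-0.0280i)  (-0.0101+0.0087i)·(-0.2670-0.2783i)
Y_2^1(R⁻¹ n̂) = -0.230373+0.072774i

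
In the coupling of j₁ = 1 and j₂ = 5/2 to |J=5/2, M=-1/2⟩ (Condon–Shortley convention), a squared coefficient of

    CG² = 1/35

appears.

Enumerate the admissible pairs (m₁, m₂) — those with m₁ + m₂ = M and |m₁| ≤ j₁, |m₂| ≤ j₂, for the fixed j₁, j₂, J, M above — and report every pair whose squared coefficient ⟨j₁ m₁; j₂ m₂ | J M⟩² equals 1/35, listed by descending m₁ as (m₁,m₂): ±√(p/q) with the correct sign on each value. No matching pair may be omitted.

(0,-1/2): +√(1/35)

Admissible pairs with m₁+m₂ = M = -1/2: (-1,1/2), (0,-1/2), (1,-3/2)
  (m₁,m₂)=(1,-3/2): CG² = 16/35, CG = +√(16/35)
  (m₁,m₂)=(0,-1/2): CG² = 1/35, CG = +√(1/35)   ← matches the target
  (m₁,m₂)=(-1,1/2): CG² = 18/35, CG = −√(18/35)
Pairs with CG² = 1/35: (0,-1/2): +√(1/35)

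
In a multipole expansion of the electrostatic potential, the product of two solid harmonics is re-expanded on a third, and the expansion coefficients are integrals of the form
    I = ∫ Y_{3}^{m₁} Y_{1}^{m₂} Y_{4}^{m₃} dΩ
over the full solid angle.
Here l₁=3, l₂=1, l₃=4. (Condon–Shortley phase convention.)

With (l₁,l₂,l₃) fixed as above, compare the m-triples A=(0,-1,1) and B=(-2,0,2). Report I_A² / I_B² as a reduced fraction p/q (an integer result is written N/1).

Shared (l₁,l₂,l₃)=(3,1,4): N and (l;000)² cancel in I_A²/I_B².
A: Δ = 0!·6!·2!/9! = 1/252; Racah Σ t=0..0: t=0:+1/72 = 1/72; ⇒ 3j(3 1 4; 0 -1 1)² = 5/126, sgn -1
B: Δ = 0!·6!·2!/9! = 1/252; Racah Σ t=0..0: t=0:+1/120 = 1/120; ⇒ 3j(3 1 4; -2 0 2)² = 1/21, sgn +1
I_A²/I_B² = (5/126)/(1/21) = 5/6

5/6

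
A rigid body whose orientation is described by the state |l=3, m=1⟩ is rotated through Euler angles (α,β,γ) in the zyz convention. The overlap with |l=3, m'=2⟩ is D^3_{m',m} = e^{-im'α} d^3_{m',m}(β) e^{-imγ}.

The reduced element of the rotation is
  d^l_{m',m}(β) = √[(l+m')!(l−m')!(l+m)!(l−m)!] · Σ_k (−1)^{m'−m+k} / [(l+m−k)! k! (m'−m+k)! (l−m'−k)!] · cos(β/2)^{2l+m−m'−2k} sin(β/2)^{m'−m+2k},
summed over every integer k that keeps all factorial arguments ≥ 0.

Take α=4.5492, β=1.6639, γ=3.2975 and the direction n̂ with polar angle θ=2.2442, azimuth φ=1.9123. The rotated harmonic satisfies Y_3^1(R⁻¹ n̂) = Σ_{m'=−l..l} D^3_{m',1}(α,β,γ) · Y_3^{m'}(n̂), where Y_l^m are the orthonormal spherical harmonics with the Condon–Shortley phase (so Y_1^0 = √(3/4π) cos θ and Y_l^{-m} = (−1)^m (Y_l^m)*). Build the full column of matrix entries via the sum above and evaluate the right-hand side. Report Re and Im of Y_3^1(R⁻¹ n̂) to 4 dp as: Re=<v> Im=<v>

Re=0.1881 Im=-0.1461

Need the full column D^3_{m',1} for m'=−3..3 at α=4.5492, β=1.6639, γ=3.2975.
cos(β/2)=0.673436, sin(β/2)=0.739246
d^3_{-3,1}: single k=4 term ⇒ +0.524558;  D = -0.315562-0.419025i
d^3_{-2,1}: k∈[3..4] ⇒ +0.780342 -0.470155 = +0.310187;  D = +0.274806-0.143866i
d^3_{-1,1}: k∈[2..4] ⇒ +0.674393 -1.083522 +0.163205 = -0.245924;  D = -0.077148-0.233510i
d^3_{0,1}: k∈[1..3] ⇒ +0.354699 -1.282233 +0.515029 = -0.412505;  D = +0.407502-0.064052i
d^3_{1,1}: k∈[0..2] ⇒ +0.093277 -0.899191 +0.812642 = +0.006728;  D = +0.000049-0.006728i
d^3_{2,1}: k∈[0..1] ⇒ -0.323794 +0.780342 = +0.456548;  D = +0.449930+0.077452i
d^3_{3,1}: single k=0 term ⇒ +0.435319;  D = -0.142568+0.411311i
Y_3^{m'}(θ=2.2442,φ=1.9123) and Σ D·Y over m':
  (-0.3156-0.4190i)·(+0.1703+0.1035i)  (+0.2748-0.1439i)·(+0.3021-0.2458i)  (-0.0771-0.2335i)·(-0.0799-0.2249i)  (+0.4075-0.0641i)·(+0.2456+0.0000i)  (+0.0000-0.0067i)·(+0.0799-0.2249i)  (+0.4499+0.0775i)·(+0.3021+0.2458i)  (-0.1426+0.4113i)·(-0.1703+0.1035i)
Y_3^1(R⁻¹ n̂) = +0.188112-0.146116i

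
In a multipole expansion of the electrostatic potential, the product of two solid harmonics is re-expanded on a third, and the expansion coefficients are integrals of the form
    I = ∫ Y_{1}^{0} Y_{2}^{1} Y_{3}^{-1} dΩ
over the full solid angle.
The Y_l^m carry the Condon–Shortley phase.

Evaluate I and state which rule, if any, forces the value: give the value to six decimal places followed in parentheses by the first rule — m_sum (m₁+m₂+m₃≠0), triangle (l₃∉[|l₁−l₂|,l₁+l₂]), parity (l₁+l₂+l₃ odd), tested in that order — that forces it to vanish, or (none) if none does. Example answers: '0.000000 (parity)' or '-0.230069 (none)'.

-0.233597 (none)

Checks pass: Σm=0; 6 even; l₃=3∈[1,3].
(2·1+1)(2·2+1)(2·3+1) = 105
Δ: 0! 2! 4! / 7! → 1/105
sum: t=0:+1/4 = 1/4
3j²(1 2 3; 0 0 0) = Δ·Π!·Σ² = 3/35  (sign -1)
sum: t=0:+1/6 = 1/6
3j²(1 2 3; 0 1 -1) = Δ·Π!·Σ² = 8/105  (sign +1)
combine: 4πI² = 105·3/35·8/105 = 24/35
take √, sign -1: I = -0.23359668
No selection rule forces the value: the integral is nonzero (none).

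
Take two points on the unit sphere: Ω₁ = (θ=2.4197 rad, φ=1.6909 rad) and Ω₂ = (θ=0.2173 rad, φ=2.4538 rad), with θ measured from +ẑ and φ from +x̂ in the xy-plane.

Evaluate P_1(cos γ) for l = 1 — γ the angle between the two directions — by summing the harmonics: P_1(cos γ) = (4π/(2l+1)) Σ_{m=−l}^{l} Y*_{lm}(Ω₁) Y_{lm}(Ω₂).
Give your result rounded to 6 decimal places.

Term-by-term m-sum for l=1 (normalisation 4π/3 = 4.188790):
  term(m=-1) = 0.01229 - 0.01175j   from Y*(Ω₁)=-0.02735 + 0.22666j, Y(Ω₂)=-0.05755 - 0.04729j
  term(m=+0) = -0.17497 + 0.00000j   from Y*(Ω₁)=-0.36672 + 0.00000j, Y(Ω₂)=0.47711 + 0.00000j
  term(m=+1) = 0.01229 + 0.01175j   from Y*(Ω₁)=0.02735 + 0.22666j, Y(Ω₂)=0.05755 - 0.04729j
Σ over m = -0.15038 + 0.00000j; ×(4π/3) → -0.62993 + 0.00000j. Real part: -0.629926

-0.629926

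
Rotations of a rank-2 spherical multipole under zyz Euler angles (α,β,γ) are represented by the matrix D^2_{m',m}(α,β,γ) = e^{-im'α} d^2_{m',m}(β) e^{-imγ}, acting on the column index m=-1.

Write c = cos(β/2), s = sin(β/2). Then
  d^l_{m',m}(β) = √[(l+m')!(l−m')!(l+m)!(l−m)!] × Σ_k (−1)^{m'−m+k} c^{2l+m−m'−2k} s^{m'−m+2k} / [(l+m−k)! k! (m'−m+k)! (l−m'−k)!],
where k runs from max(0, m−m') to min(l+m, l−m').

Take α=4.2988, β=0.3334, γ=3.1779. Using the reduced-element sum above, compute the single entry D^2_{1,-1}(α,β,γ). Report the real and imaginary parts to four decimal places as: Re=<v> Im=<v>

D^2_{1,-1}(4.2988,0.3334,3.1779) = e^{-i·1·4.2988}·d^2_{1,-1}(0.3334)·e^{-i·-1·3.1779}. Compute d first:
With c≡cos(β/2)=0.986138 and s≡sin(β/2)=0.165929, N=[6·1·1·6]^{1/2}=6.000000
Admissible k: 0..1 (factorial args all ≥0)
  k=0: (−1)^2·6.0000/(2)·0.9861^2·0.1659^2 = +0.080323
  k=1: (−1)^3·6.0000/(6)·0.9861^0·0.1659^4 = -0.000758
d^2_{1,-1}(0.3334) = +0.080323 -0.000758 = +0.079565
Attach z-rotation phases: D = e^{-i(1)(4.2988)}·(+0.079565)·e^{-i(-1)(3.1779)} = +0.034601-0.071648i

Re=0.0346 Im=-0.0716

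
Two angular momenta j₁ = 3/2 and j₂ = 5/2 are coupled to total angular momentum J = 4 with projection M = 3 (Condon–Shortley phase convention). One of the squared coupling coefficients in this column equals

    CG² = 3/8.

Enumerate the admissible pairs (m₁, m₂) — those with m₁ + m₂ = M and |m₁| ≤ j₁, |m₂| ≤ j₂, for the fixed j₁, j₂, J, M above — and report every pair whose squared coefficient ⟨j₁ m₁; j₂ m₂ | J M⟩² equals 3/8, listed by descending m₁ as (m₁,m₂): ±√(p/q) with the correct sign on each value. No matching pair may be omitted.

(1/2,5/2): +√(3/8)

Admissible pairs with m₁+m₂ = M = 3: (1/2,5/2), (3/2,3/2)
  (m₁,m₂)=(3/2,3/2): CG² = 5/8, CG = +√(5/8)
  (m₁,m₂)=(1/2,5/2): CG² = 3/8, CG = +√(3/8)   ← matches the target
Pairs with CG² = 3/8: (1/2,5/2): +√(3/8)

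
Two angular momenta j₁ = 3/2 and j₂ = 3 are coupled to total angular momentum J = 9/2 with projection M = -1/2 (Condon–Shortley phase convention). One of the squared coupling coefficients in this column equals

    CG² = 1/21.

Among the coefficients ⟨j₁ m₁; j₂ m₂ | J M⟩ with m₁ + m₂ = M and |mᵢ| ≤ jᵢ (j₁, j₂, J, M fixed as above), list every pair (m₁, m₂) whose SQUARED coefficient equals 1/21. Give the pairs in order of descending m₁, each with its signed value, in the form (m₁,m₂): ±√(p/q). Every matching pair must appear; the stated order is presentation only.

Admissible pairs with m₁+m₂ = M = -1/2: (-3/2,1), (-1/2,0), (1/2,-1), (3/2,-2)
  (m₁,m₂)=(3/2,-2): CG² = 1/21, CG = +√(1/21)   ← matches the target
  (m₁,m₂)=(1/2,-1): CG² = 5/14, CG = +√(5/14)
  (m₁,m₂)=(-1/2,0): CG² = 10/21, CG = +√(10/21)
  (m₁,m₂)=(-3/2,1): CG² = 5/42, CG = +√(5/42)
Pairs with CG² = 1/21: (3/2,-2): +√(1/21)

(3/2,-2): +√(1/21)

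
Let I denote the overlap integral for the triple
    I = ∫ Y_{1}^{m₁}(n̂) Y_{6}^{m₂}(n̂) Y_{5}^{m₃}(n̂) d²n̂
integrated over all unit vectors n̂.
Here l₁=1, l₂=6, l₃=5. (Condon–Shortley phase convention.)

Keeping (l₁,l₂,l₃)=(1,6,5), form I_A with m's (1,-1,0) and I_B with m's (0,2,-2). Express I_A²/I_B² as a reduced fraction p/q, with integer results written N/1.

Same 1,6,5: normalisation and zero-m 3j drop out of the ratio.
A: Δ: 2! 0! 10! / 13! → 1/858; sum: t=0:+1/28800 = 1/28800; 3j²(1 6 5; 1 -1 0) = Δ·Π!·Σ² = 7/286  (sign -1)
B: Δ: 2! 0! 10! / 13! → 1/858; sum: t=1:−1/30240 = -1/30240; 3j²(1 6 5; 0 2 -2) = Δ·Π!·Σ² = 16/429  (sign +1)
I_A²/I_B² = (7/286)/(16/429) = 21/32

21/32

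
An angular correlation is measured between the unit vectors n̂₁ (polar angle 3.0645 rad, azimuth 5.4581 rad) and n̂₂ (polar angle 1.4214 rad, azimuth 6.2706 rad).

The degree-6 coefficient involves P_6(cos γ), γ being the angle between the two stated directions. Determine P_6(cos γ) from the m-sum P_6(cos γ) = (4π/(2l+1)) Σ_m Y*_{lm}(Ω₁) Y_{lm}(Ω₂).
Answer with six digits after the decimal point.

-0.253650

Addition theorem: P_6(cos γ) = (4π/13) Σ_m Y*_{lm}(Ω₁) Y_{lm}(Ω₂), m = −6…6:
  [-6]  conj(Y_{6,-6})(Ω₁) = +0.000000+0.000000i ; Y_{6,-6}(Ω₂) = +0.450397+0.034075i ; Δ = +0.000000+0.000000i
  [-5]  conj(Y_{6,-5})(Ω₁) = +0.000003-0.000004i ; Y_{6,-5}(Ω₂) = +0.235046+0.014810i ; Δ = +0.000001-0.000001i
  [-4]  conj(Y_{6,-4})(Ω₁) = -0.000123+0.000020i ; Y_{6,-4}(Ω₂) = -0.257687-0.012983i ; Δ = +0.000032-0.000003i
  [-3]  conj(Y_{6,-3})(Ω₁) = +0.001851+0.001455i ; Y_{6,-3}(Ω₂) = -0.258219-0.009754i ; Δ = -0.000464-0.000394i
  [-2]  conj(Y_{6,-2})(Ω₁) = -0.002407-0.030266i ; Y_{6,-2}(Ω₂) = +0.196577+0.004949i ; Δ = -0.000323-0.005962i
  [-1]  conj(Y_{6,-1})(Ω₁) = -0.167153+0.180976i ; Y_{6,-1}(Ω₂) = +0.263841+0.003321i ; Δ = -0.044703+0.047194i
  [+0]  conj(Y_{6,0})(Ω₁) = +0.954603-0.000000i ; Y_{6,0}(Ω₂) = -0.179643+0.000000i ; Δ = -0.171488+0.000000i
  [+1]  conj(Y_{6,1})(Ω₁) = +0.167153+0.180976i ; Y_{6,1}(Ω₂) = -0.263841+0.003321i ; Δ = -0.044703-0.047194i
  [+2]  conj(Y_{6,2})(Ω₁) = -0.002407+0.030266i ; Y_{6,2}(Ω₂) = +0.196577-0.004949i ; Δ = -0.000323+0.005962i
  [+3]  conj(Y_{6,3})(Ω₁) = -0.001851+0.001455i ; Y_{6,3}(Ω₂) = +0.258219-0.009754i ; Δ = -0.000464+0.000394i
  [+4]  conj(Y_{6,4})(Ω₁) = -0.000123-0.000020i ; Y_{6,4}(Ω₂) = -0.257687+0.012983i ; Δ = +0.000032+0.000003i
  [+5]  conj(Y_{6,5})(Ω₁) = -0.000003-0.000004i ; Y_{6,5}(Ω₂) = -0.235046+0.014810i ; Δ = +0.000001+0.000001i
  [+6]  conj(Y_{6,6})(Ω₁) = +0.000000-0.000000i ; Y_{6,6}(Ω₂) = +0.450397-0.034075i ; Δ = +0.000000-0.000000i
Σ over m = -0.262403-0.000000i; ×(4π/13) → -0.253650-0.000000i. Real part: -0.253650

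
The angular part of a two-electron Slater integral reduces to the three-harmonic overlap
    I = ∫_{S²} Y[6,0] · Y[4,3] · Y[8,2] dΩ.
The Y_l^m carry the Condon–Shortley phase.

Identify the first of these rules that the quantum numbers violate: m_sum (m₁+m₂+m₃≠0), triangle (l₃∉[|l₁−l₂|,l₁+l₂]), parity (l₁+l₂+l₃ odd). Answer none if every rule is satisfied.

m₁+m₂+m₃ = 0 + 3 + 2 = 5  ✗
triangle: |6−4|=2 ≤ l₃=8 ≤ 6+4=10
parity: l₁+l₂+l₃ = 18 is even

m_sum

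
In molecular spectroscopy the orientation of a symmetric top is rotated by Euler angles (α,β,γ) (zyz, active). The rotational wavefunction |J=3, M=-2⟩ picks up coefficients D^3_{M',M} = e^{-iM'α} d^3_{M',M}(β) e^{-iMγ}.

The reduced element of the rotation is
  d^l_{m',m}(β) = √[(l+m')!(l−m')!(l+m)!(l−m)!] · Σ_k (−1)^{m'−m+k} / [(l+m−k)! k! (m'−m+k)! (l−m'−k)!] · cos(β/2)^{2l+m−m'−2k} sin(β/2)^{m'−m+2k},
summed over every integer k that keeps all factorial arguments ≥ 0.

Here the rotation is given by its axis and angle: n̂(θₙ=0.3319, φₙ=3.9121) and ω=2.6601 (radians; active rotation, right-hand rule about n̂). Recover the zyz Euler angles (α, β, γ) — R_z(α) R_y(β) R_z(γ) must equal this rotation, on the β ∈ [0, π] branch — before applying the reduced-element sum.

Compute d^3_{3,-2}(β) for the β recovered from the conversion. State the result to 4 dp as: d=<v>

Axis–angle → zyz. n̂ = (sinθₙcosφₙ, sinθₙsinφₙ, cosθₙ) = (-0.233809, -0.226947, +0.945425), ω = 2.6601.
R = I cosω + sinω [n̂]ₓ + (1−cosω) n̂n̂ᵀ gives
  R = [-0.783187, -0.337737, -0.522065; +0.537920, -0.789150, -0.296451; -0.311865, -0.513006, +0.799728]
β = atan2(√(R₁₃²+R₂₃²), R₃₃) = 0.643954; α = atan2(R₂₃, R₁₃) mod 2π = 3.658032; γ = atan2(R₃₂, −R₃₁) mod 2π = 5.258610
d^3_{3,-2}(β=0.6440) via the finite sum:
c=cos(0.643954/2)=0.948612, s=sin(0.643954/2)=0.316443; N=√[720·1·1·120]=293.938769
Admissible k: 0..0 (factorial args all ≥0)
  k=0: (−1)^5·293.9388/(120)·0.9486^1·0.3164^5 = -0.007373
d^3_{3,-2}(0.6440) = -0.007373

d=-0.0074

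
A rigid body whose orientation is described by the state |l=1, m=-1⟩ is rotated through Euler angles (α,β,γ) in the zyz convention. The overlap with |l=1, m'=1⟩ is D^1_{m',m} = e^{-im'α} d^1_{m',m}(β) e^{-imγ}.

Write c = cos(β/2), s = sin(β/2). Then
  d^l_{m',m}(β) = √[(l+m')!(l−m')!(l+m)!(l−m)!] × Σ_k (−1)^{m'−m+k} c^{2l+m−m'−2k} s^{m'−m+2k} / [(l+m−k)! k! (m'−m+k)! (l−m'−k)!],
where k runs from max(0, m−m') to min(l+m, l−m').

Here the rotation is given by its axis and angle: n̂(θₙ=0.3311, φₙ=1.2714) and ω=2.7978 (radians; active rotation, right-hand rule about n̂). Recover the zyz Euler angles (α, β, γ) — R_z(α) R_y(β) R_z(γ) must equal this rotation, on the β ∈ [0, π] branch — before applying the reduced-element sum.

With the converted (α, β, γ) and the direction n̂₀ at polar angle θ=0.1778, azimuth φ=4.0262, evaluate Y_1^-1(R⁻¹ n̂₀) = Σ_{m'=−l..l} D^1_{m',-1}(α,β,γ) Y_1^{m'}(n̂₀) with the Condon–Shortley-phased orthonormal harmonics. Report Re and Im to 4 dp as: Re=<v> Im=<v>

Re=0.0422 Im=-0.2507

Axis–angle → zyz. n̂ = (sinθₙcosφₙ, sinθₙsinφₙ, cosθₙ) = (+0.095881, +0.310622, +0.945685), ω = 2.7978.
R = I cosω + sinω [n̂]ₓ + (1−cosω) n̂n̂ᵀ gives
  R = [-0.923635, -0.260930, +0.280739; +0.376576, -0.754157, +0.537994; +0.071343, +0.602630, +0.794825]
β = atan2(√(R₁₃²+R₂₃²), R₃₃) = 0.652076; α = atan2(R₂₃, R₁₃) mod 2π = 1.089841; γ = atan2(R₃₂, −R₃₁) mod 2π = 1.688633
Need the full column D^1_{m',-1} for m'=−1..1 at α=1.0898, β=0.6521, γ=1.6886.
cos(β/2)=0.947319, sin(β/2)=0.320292
d^1_{-1,-1}: single k=0 term ⇒ +0.897413;  D = -0.838896+0.318753i
d^1_{0,-1}: single k=0 term ⇒ -0.429099;  D = +0.050447-0.426124i
d^1_{1,-1}: single k=0 term ⇒ +0.102587;  D = +0.084739+0.057823i
Y_1^{m'}(θ=0.1778,φ=4.0262) and Σ D·Y over m':
  (-0.8389+0.3188i)·(-0.0387+0.0473i)  (+0.0504-0.4261i)·(+0.4809+0.0000i)  (+0.0847+0.0578i)·(+0.0387+0.0473i)
Y_1^-1(R⁻¹ n̂) = +0.042217-0.250678i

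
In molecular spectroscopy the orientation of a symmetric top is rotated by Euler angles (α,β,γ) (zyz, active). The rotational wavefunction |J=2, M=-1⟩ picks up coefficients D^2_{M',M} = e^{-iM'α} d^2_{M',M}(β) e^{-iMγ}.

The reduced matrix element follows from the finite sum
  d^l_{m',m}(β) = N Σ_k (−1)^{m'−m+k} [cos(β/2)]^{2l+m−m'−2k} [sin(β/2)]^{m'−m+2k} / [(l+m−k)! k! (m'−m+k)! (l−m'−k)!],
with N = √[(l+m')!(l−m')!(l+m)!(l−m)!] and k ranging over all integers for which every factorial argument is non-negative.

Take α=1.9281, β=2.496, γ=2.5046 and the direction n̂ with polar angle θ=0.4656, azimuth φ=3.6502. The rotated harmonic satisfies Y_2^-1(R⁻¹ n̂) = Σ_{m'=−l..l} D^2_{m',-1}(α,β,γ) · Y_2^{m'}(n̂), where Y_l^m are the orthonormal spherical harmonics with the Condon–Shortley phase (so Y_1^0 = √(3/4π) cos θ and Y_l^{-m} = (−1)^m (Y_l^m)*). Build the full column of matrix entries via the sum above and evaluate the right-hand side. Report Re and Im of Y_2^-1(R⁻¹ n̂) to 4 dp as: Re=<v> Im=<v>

Need the full column D^2_{m',-1} for m'=−2..2 at α=1.9281, β=2.4960, γ=2.5046.
cos(β/2)=0.317220, sin(β/2)=0.948352
d^2_{-2,-1}: single k=1 term ⇒ +0.060545;  D = +0.060363+0.004694i
d^2_{-1,-1}: k∈[0..1] ⇒ +0.010126 -0.271507 = -0.261381;  D = +0.072156+0.251224i
d^2_{0,-1}: k∈[0..1] ⇒ -0.074152 +0.662742 = +0.588590;  D = -0.473160+0.350082i
d^2_{1,-1}: k∈[0..1] ⇒ +0.271507 -0.808869 = -0.537363;  D = -0.450512-0.292913i
d^2_{2,-1}: single k=0 term ⇒ -0.541127;  D = -0.117665+0.528179i
Y_2^{m'}(θ=0.4656,φ=3.6502) and Σ D·Y over m':
  (+0.0604+0.0047i)·(+0.0409-0.0662i)  (+0.0722+0.2512i)·(-0.2707+0.1509i)  (-0.4732+0.3501i)·(+0.4401+0.0000i)  (-0.4505-0.2929i)·(+0.2707+0.1509i)  (-0.1177+0.5282i)·(+0.0409+0.0662i)
Y_2^-1(R⁻¹ n̂) = -0.380430-0.040314i

Re=-0.3804 Im=-0.0403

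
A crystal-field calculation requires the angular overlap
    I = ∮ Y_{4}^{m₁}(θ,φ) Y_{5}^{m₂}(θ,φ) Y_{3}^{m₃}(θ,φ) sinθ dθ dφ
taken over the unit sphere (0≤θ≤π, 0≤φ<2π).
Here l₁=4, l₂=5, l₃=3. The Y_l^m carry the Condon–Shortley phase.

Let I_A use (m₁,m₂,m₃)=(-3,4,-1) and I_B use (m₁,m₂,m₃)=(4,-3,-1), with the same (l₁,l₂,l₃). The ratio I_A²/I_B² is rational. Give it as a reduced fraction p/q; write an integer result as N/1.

1/16

l's match ⇒ only the (l;m) 3-j factors differ between A and B.
A: triangle coeff Δ(4,5,3) = 1/180180; Σ_t [5,6]: t=5:−1/5760 t=6:+1/4320 = 1/17280; (3j)²=7/4290 [(4 5 3; -3 4 -1)], sign=+1
B: triangle coeff Δ(4,5,3) = 1/180180; Σ_t [0,0]: t=0:+1/5760 = 1/5760; (3j)²=56/2145 [(4 5 3; 4 -3 -1)], sign=+1
I_A²/I_B² = (7/4290)/(56/2145) = 1/16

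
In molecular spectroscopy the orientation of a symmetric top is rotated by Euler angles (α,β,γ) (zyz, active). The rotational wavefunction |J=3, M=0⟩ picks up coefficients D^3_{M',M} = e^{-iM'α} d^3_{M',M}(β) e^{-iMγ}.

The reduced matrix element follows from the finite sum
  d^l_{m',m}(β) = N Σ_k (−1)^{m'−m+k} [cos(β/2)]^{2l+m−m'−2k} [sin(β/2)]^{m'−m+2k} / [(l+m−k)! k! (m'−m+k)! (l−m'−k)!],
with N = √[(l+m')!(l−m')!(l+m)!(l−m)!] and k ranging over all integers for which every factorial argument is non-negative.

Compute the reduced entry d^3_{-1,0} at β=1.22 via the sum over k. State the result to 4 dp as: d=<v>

d^3_{-1,0}(β=1.2200) via the finite sum:
c=cos(1.220000/2)=0.819648, s=sin(1.220000/2)=0.572867; N=√[2·24·6·6]=41.569219
The bounds max(0,m−m')=1 and min(l+m,l−m')=3 give 3 terms
  k=1: (−1)^0·41.5692/(12)·0.8196^5·0.5729^1 = +0.734145
  k=2: (−1)^1·41.5692/(4)·0.8196^3·0.5729^3 = -1.075862
  k=3: (−1)^2·41.5692/(12)·0.8196^1·0.5729^5 = +0.175182
d^3_{-1,0}(1.2200) = +0.734145 -1.075862 +0.175182 = -0.166535

d=-0.1665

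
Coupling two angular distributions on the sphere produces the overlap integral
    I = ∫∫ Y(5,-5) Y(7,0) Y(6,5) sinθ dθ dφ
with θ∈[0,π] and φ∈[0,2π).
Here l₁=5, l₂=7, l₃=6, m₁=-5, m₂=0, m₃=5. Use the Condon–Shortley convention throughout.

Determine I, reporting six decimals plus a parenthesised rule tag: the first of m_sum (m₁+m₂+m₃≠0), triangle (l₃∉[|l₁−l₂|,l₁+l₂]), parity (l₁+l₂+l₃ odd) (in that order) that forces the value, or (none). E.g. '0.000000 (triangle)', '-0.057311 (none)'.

Rules hold: Σm=0, L=18 even, 2≤6≤12.
N = 11·15·13 = 2145
Δ = 6!·4!·8!/19! = 1/174594420
Racah Σ t=1..5: t=1:−1/4147200 t=2:+1/207360 t=3:−1/82944 t=4:+1/207360 t=5:−1/4147200 = -1/345600
⇒ 3j(5 7 6; 0 0 0)² = 420/46189, sgn -1
Racah Σ t=6..6: t=6:+1/87091200 = 1/87091200
⇒ 3j(5 7 6; -5 0 5)² = 35/12597, sgn -1
4πI² = N·(3j₀)²·(3jₘ)² = 73500/1356277
I = +1·√(0.0541925/4π) = 0.06566963
No selection rule forces the value: the integral is nonzero (none).

0.065670 (none)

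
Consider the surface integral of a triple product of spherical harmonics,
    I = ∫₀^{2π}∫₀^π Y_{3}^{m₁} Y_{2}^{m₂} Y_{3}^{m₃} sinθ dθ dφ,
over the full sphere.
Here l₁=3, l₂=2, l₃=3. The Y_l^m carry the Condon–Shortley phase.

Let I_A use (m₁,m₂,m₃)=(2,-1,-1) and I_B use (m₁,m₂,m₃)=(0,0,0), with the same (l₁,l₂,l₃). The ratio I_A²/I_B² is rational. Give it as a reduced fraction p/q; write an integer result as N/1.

Same 3,2,3: normalisation and zero-m 3j drop out of the ratio.
A: Δ: 2! 4! 2! / 9! → 1/3780; sum: t=0:+1/12 t=1:−1/48 = 1/16; 3j²(3 2 3; 2 -1 -1) = Δ·Π!·Σ² = 1/28  (sign +1)
B: Δ: 2! 4! 2! / 9! → 1/3780; sum: t=0:+1/24 t=1:−1/4 t=2:+1/24 = -1/6; 3j²(3 2 3; 0 0 0) = Δ·Π!·Σ² = 4/105  (sign +1)
I_A²/I_B² = (1/28)/(4/105) = 15/16

15/16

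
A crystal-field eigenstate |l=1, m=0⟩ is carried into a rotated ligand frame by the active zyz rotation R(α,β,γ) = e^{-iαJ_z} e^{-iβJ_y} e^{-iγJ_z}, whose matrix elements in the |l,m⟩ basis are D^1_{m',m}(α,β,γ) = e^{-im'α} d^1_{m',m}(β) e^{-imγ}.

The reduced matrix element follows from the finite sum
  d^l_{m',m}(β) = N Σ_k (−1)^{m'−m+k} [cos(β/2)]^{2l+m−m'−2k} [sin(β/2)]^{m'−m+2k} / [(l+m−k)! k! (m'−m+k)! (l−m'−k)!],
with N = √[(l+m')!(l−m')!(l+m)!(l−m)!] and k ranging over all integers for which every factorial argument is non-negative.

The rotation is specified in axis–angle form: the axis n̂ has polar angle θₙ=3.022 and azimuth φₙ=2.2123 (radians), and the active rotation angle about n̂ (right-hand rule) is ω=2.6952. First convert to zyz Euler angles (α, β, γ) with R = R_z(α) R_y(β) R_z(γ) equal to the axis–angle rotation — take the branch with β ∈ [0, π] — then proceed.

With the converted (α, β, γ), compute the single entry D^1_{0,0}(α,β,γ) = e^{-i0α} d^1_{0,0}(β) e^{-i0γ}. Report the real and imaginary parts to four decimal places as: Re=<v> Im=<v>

Re=0.9729 Im=0.0000

Axis–angle → zyz. n̂ = (sinθₙcosφₙ, sinθₙsinφₙ, cosθₙ) = (-0.071394, +0.095589, -0.992857), ω = 2.6952.
R = I cosω + sinω [n̂]ₓ + (1−cosω) n̂n̂ᵀ gives
  R = [-0.892316, +0.415651, +0.176089; -0.441611, -0.884631, -0.149691; +0.093555, -0.211334, +0.972926]
β = atan2(√(R₁₃²+R₂₃²), R₃₃) = 0.233225; α = atan2(R₂₃, R₁₃) mod 2π = 5.578641; γ = atan2(R₃₂, −R₃₁) mod 2π = 4.295634
Split into d^1_{0,0}(β=0.2332) × two z-phases.
Half-angle: c=0.993208, s=0.116348. N=√(1·1·1·1)=1.000000
Admissible k: 0..1 (factorial args all ≥0)
  k=0: (−1)^0·1.0000/(1)·0.9932^2·0.1163^0 = +0.986463
  k=1: (−1)^1·1.0000/(1)·0.9932^0·0.1163^2 = -0.013537
d^1_{0,0}(0.2332) = +0.986463 -0.013537 = +0.972926
D = (+1.000000+0.000000i)·(+0.972926)·(+1.000000+0.000000i) = +0.972926+0.000000i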